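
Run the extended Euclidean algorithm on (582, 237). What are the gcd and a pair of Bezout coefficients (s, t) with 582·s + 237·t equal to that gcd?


Euclidean algorithm on (582, 237) — divide until remainder is 0:
  582 = 2 · 237 + 108
  237 = 2 · 108 + 21
  108 = 5 · 21 + 3
  21 = 7 · 3 + 0
gcd(582, 237) = 3.
Track Bezout coefficients alongside the remainders: start with r₀ = 582 = a·1 + b·0 (s = 1, t = 0) and r₁ = 237 = a·0 + b·1 (s = 0, t = 1); each new remainder r_{k+1} = r_{k-1} − q_k·r_k inherits s_{k+1} = s_{k-1} − q_k·s_k, t_{k+1} = t_{k-1} − q_k·t_k, so r_k = a·s_k + b·t_k at every step:
  q = 2: r = 108, s = 1 − 2·0 = 1, t = 0 − 2·1 = -2  (check: 582·1 + 237·(-2) = 108)
  q = 2: r = 21, s = 0 − 2·1 = -2, t = 1 − 2·(-2) = 5  (check: 582·(-2) + 237·5 = 21)
  q = 5: r = 3, s = 1 − 5·(-2) = 11, t = -2 − 5·5 = -27  (check: 582·11 + 237·(-27) = 3)
The row with r = 3 (the gcd) gives the Bezout coefficients s = 11, t = -27.
Result: 582 · (11) + 237 · (-27) = 3.

gcd(582, 237) = 3; s = 11, t = -27 (check: 582·11 + 237·(-27) = 3).


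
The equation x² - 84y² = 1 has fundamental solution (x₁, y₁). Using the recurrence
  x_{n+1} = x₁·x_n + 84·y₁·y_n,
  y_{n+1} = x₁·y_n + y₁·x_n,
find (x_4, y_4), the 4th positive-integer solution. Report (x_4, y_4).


Step 1: Find the fundamental solution (x₁, y₁) of x² - 84y² = 1.
  Expand √84 as a continued fraction. a₀ = ⌊√84⌋ = 9; iterate m_{k+1} = d_k·a_k − m_k, d_{k+1} = (84 − m_{k+1}²)/d_k, a_{k+1} = ⌊(a₀ + m_{k+1})/d_{k+1}⌋ (starting m₀ = 0, d₀ = 1), with convergents p_k = a_k·p_{k-1} + p_{k-2}, q_k = a_k·q_{k-1} + q_{k-2} (p₋₁ = 1, q₋₁ = 0):
  k = 0: a₀ = 9; p₀/q₀ = 9/1; p₀² − 84·q₀² = 81 − 84 = -3.
  k = 1: m = 9, d = 3, a = ⌊(9 + 9)/3⌋ = 6; p/q = (6·9 + 1)/(6·1 + 0) = 55/6; p² − 84·q² = 3025 − 3024 = 1.
  The first convergent with p² − 84·q² = 1 gives the fundamental solution (x₁, y₁) = (55, 6).
Step 2: Apply the recurrence (x_{n+1}, y_{n+1}) = (x₁x_n + 84y₁y_n, x₁y_n + y₁x_n) repeatedly.
  From (x_1, y_1) = (55, 6): x_2 = 55·55 + 84·6·6 = 6049; y_2 = 55·6 + 6·55 = 660.
  From (x_2, y_2) = (6049, 660): x_3 = 55·6049 + 84·6·660 = 665335; y_3 = 55·660 + 6·6049 = 72594.
  From (x_3, y_3) = (665335, 72594): x_4 = 55·665335 + 84·6·72594 = 73180801; y_4 = 55·72594 + 6·665335 = 7984680.
Step 3: Verify x_4² - 84·y_4² = 5355429635001601 - 5355429635001600 = 1 (should be 1). ✓

(x_1, y_1) = (55, 6); (x_4, y_4) = (73180801, 7984680).


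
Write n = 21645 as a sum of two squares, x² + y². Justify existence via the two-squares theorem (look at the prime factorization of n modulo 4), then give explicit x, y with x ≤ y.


Step 1: Factor n = 21645 = 3^2 · 5 · 13 · 37.
Step 2: Check the mod-4 condition on each prime factor: 3 ≡ 3 (mod 4), exponent 2 (must be even); 5 ≡ 1 (mod 4), exponent 1; 13 ≡ 1 (mod 4), exponent 1; 37 ≡ 1 (mod 4), exponent 1.
All primes ≡ 3 (mod 4) appear to even exponent (or don't appear), so by the two-squares theorem n IS expressible as a sum of two squares.
Step 3: Build a representation. Group n = k² · m with k = 3 and m = 5 · 13 · 37 = 2405 (a product of primes ≡ 1 (mod 4)); a representation of m scales to one of n via (k·x)² + (k·y)² = k²(x² + y²). Each prime p ≡ 1 (mod 4) is itself a sum of two squares; find a² by testing p − a² for a perfect square:
  5: 5 − 1² = 4 = 2² ⇒ 5 = 1² + 2².
  13: 13 − 1² = 12, 13 − 2² = 9 = 3² ⇒ 13 = 2² + 3².
  37: 37 − 1² = 36 = 6² ⇒ 37 = 1² + 6².
  Combine using the Brahmagupta–Fibonacci identity (a² + b²)(c² + d²) = (ac − bd)² + (ad + bc)² = (ac + bd)² + (ad − bc)²:
  5 · 13 = 65: from (1² + 2²)(2² + 3²), take (1·2 − 2·3, 1·3 + 2·2) = (2 − 6, 3 + 4) = (-4, 7); dropping signs (only squares matter) gives (4, 7); check 4² + 7² = 16 + 49 = 65 ✓.
  65 · 37 = 2405: from (4² + 7²)(1² + 6²), take (4·1 − 7·6, 4·6 + 7·1) = (4 − 42, 24 + 7) = (-38, 31); dropping signs (only squares matter) gives (38, 31); check 38² + 31² = 1444 + 961 = 2405 ✓.
  Scale by k = 3: (3·38, 3·31) = (114, 93).
Step 4: Order so x ≤ y and verify: 93² + 114² = 8649 + 12996 = 21645 = n. ✓

n = 21645 = 93² + 114² (one valid representation with x ≤ y).


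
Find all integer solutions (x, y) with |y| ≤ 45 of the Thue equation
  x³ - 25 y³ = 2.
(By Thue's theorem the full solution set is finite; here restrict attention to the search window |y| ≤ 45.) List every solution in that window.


The equation is x³ - 25y³ = 2. For fixed y, x³ = 25·y³ + 2, so a solution requires the RHS to be a perfect cube.
Strategy: iterate y from -45 to 45, compute RHS = 25·y³ + 2, and check whether it is a (positive or negative) perfect cube.
Check small values of y:
  y = 0: RHS = 2 is not a perfect cube.
  y = 1: RHS = 27 = (3)³ ⇒ x = 3 works.
  y = -1: RHS = -23 is not a perfect cube.
  y = 2: RHS = 202 is not a perfect cube.
  y = -2: RHS = -198 is not a perfect cube.
  y = 3: RHS = 677 is not a perfect cube.
  y = -3: RHS = -673 is not a perfect cube.
Continuing the search up to |y| = 45 finds no further solutions beyond those listed.
Collected solutions: (3, 1).

Solutions (with |y| ≤ 45): (3, 1).


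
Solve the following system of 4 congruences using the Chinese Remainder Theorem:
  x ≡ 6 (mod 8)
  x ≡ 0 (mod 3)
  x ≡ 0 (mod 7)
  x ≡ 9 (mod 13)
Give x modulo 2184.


Product of moduli M = 8 · 3 · 7 · 13 = 2184.
Merge one congruence at a time:
  Start: x ≡ 6 (mod 8).
  Combine with x ≡ 0 (mod 3); new modulus lcm = 24.
    Write x = 6 + 8·t and substitute into x ≡ 0 (mod 3): 8·t ≡ 0 − 6 = -6 (mod 3).
    Reduce coefficients mod 3: 2·t ≡ 0 (mod 3).
    The inverse of 2 mod 3 is 2 (since 2·2 = 4 = 1·3 + 1), so t ≡ 2·0 = 0 ≡ 0 (mod 3).
    Then x = 6 + 8·0 = 6, valid modulo lcm(8, 3) = 24: x ≡ 6 (mod 24).
  Combine with x ≡ 0 (mod 7); new modulus lcm = 168.
    Write x = 6 + 24·t and substitute into x ≡ 0 (mod 7): 24·t ≡ 0 − 6 = -6 (mod 7).
    Reduce coefficients mod 7: 3·t ≡ 1 (mod 7).
    The inverse of 3 mod 7 is 5 (since 3·5 = 15 = 2·7 + 1), so t ≡ 5·1 = 5 ≡ 5 (mod 7).
    Then x = 6 + 24·5 = 126, valid modulo lcm(24, 7) = 168: x ≡ 126 (mod 168).
  Combine with x ≡ 9 (mod 13); new modulus lcm = 2184.
    Write x = 126 + 168·t and substitute into x ≡ 9 (mod 13): 168·t ≡ 9 − 126 = -117 (mod 13).
    Reduce coefficients mod 13: 12·t ≡ 0 (mod 13).
    The inverse of 12 mod 13 is 12 (since 12·12 = 144 = 11·13 + 1), so t ≡ 12·0 = 0 ≡ 0 (mod 13).
    Then x = 126 + 168·0 = 126, valid modulo lcm(168, 13) = 2184: x ≡ 126 (mod 2184).
Verify against each original: 126 mod 8 = 6, 126 mod 3 = 0, 126 mod 7 = 0, 126 mod 13 = 9.

x ≡ 126 (mod 2184).


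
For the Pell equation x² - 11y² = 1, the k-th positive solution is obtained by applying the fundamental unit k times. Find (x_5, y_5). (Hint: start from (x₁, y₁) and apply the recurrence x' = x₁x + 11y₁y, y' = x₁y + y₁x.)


Step 1: Find the fundamental solution (x₁, y₁) of x² - 11y² = 1.
  Expand √11 as a continued fraction. a₀ = ⌊√11⌋ = 3; iterate m_{k+1} = d_k·a_k − m_k, d_{k+1} = (11 − m_{k+1}²)/d_k, a_{k+1} = ⌊(a₀ + m_{k+1})/d_{k+1}⌋ (starting m₀ = 0, d₀ = 1), with convergents p_k = a_k·p_{k-1} + p_{k-2}, q_k = a_k·q_{k-1} + q_{k-2} (p₋₁ = 1, q₋₁ = 0):
  k = 0: a₀ = 3; p₀/q₀ = 3/1; p₀² − 11·q₀² = 9 − 11 = -2.
  k = 1: m = 3, d = 2, a = ⌊(3 + 3)/2⌋ = 3; p/q = (3·3 + 1)/(3·1 + 0) = 10/3; p² − 11·q² = 100 − 99 = 1.
  The first convergent with p² − 11·q² = 1 gives the fundamental solution (x₁, y₁) = (10, 3).
Step 2: Apply the recurrence (x_{n+1}, y_{n+1}) = (x₁x_n + 11y₁y_n, x₁y_n + y₁x_n) repeatedly.
  From (x_1, y_1) = (10, 3): x_2 = 10·10 + 11·3·3 = 199; y_2 = 10·3 + 3·10 = 60.
  From (x_2, y_2) = (199, 60): x_3 = 10·199 + 11·3·60 = 3970; y_3 = 10·60 + 3·199 = 1197.
  From (x_3, y_3) = (3970, 1197): x_4 = 10·3970 + 11·3·1197 = 79201; y_4 = 10·1197 + 3·3970 = 23880.
  From (x_4, y_4) = (79201, 23880): x_5 = 10·79201 + 11·3·23880 = 1580050; y_5 = 10·23880 + 3·79201 = 476403.
Step 3: Verify x_5² - 11·y_5² = 2496558002500 - 2496558002499 = 1 (should be 1). ✓

(x_1, y_1) = (10, 3); (x_5, y_5) = (1580050, 476403).


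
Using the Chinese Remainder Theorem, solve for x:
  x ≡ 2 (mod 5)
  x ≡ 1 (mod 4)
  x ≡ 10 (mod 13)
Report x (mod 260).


Moduli 5, 4, 13 are pairwise coprime; by CRT there is a unique solution modulo M = 5 · 4 · 13 = 260.
Solve pairwise, accumulating the modulus:
  Start with x ≡ 2 (mod 5).
  Combine with x ≡ 1 (mod 4): since gcd(5, 4) = 1, we get a unique residue mod 20.
    Write x = 2 + 5·t and substitute into x ≡ 1 (mod 4): 5·t ≡ 1 − 2 = -1 (mod 4).
    Reduce coefficients mod 4: 1·t ≡ 3 (mod 4).
    So t ≡ 3 (mod 4).
    Then x = 2 + 5·3 = 17, valid modulo lcm(5, 4) = 20: x ≡ 17 (mod 20).
  Combine with x ≡ 10 (mod 13): since gcd(20, 13) = 1, we get a unique residue mod 260.
    Write x = 17 + 20·t and substitute into x ≡ 10 (mod 13): 20·t ≡ 10 − 17 = -7 (mod 13).
    Reduce coefficients mod 13: 7·t ≡ 6 (mod 13).
    The inverse of 7 mod 13 is 2 (since 7·2 = 14 = 1·13 + 1), so t ≡ 2·6 = 12 ≡ 12 (mod 13).
    Then x = 17 + 20·12 = 257, valid modulo lcm(20, 13) = 260: x ≡ 257 (mod 260).
Verify: 257 mod 5 = 2 ✓, 257 mod 4 = 1 ✓, 257 mod 13 = 10 ✓.

x ≡ 257 (mod 260).


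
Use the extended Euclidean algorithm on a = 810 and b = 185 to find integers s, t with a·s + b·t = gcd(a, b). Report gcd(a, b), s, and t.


Euclidean algorithm on (810, 185) — divide until remainder is 0:
  810 = 4 · 185 + 70
  185 = 2 · 70 + 45
  70 = 1 · 45 + 25
  45 = 1 · 25 + 20
  25 = 1 · 20 + 5
  20 = 4 · 5 + 0
gcd(810, 185) = 5.
Track Bezout coefficients alongside the remainders: start with r₀ = 810 = a·1 + b·0 (s = 1, t = 0) and r₁ = 185 = a·0 + b·1 (s = 0, t = 1); each new remainder r_{k+1} = r_{k-1} − q_k·r_k inherits s_{k+1} = s_{k-1} − q_k·s_k, t_{k+1} = t_{k-1} − q_k·t_k, so r_k = a·s_k + b·t_k at every step:
  q = 4: r = 70, s = 1 − 4·0 = 1, t = 0 − 4·1 = -4  (check: 810·1 + 185·(-4) = 70)
  q = 2: r = 45, s = 0 − 2·1 = -2, t = 1 − 2·(-4) = 9  (check: 810·(-2) + 185·9 = 45)
  q = 1: r = 25, s = 1 − 1·(-2) = 3, t = -4 − 1·9 = -13  (check: 810·3 + 185·(-13) = 25)
  q = 1: r = 20, s = -2 − 1·3 = -5, t = 9 − 1·(-13) = 22  (check: 810·(-5) + 185·22 = 20)
  q = 1: r = 5, s = 3 − 1·(-5) = 8, t = -13 − 1·22 = -35  (check: 810·8 + 185·(-35) = 5)
The row with r = 5 (the gcd) gives the Bezout coefficients s = 8, t = -35.
Result: 810 · (8) + 185 · (-35) = 5.

gcd(810, 185) = 5; s = 8, t = -35 (check: 810·8 + 185·(-35) = 5).


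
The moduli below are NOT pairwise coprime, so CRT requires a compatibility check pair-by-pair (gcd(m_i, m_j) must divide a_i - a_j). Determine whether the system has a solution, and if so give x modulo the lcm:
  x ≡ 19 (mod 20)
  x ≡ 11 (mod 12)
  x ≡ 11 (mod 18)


Moduli 20, 12, 18 are not pairwise coprime, so CRT works modulo lcm(m_i) when all pairwise compatibility conditions hold.
Pairwise compatibility: gcd(m_i, m_j) must divide a_i - a_j for every pair.
Merge one congruence at a time:
  Start: x ≡ 19 (mod 20).
  Combine with x ≡ 11 (mod 12): gcd(20, 12) = 4; 11 - 19 = -8, which IS divisible by 4, so compatible.
    Write x = 19 + 20·t and substitute into x ≡ 11 (mod 12): 20·t ≡ 11 − 19 = -8 (mod 12).
    Divide the congruence (and modulus) by g = 4: 5·t ≡ -2 (mod 3).
    Reduce coefficients mod 3: 2·t ≡ 1 (mod 3).
    The inverse of 2 mod 3 is 2 (since 2·2 = 4 = 1·3 + 1), so t ≡ 2·1 = 2 ≡ 2 (mod 3).
    Then x = 19 + 20·2 = 59, valid modulo lcm(20, 12) = 60: x ≡ 59 (mod 60).
  Combine with x ≡ 11 (mod 18): gcd(60, 18) = 6; 11 - 59 = -48, which IS divisible by 6, so compatible.
    Write x = 59 + 60·t and substitute into x ≡ 11 (mod 18): 60·t ≡ 11 − 59 = -48 (mod 18).
    Divide the congruence (and modulus) by g = 6: 10·t ≡ -8 (mod 3).
    Reduce coefficients mod 3: 1·t ≡ 1 (mod 3).
    So t ≡ 1 (mod 3).
    Then x = 59 + 60·1 = 119, valid modulo lcm(60, 18) = 180: x ≡ 119 (mod 180).
Verify: 119 mod 20 = 19, 119 mod 12 = 11, 119 mod 18 = 11.

x ≡ 119 (mod 180).


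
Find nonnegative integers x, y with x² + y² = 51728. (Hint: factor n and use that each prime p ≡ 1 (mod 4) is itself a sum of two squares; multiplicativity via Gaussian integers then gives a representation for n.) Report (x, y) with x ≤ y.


Step 1: Factor n = 51728 = 2^4 · 53 · 61.
Step 2: Check the mod-4 condition on each prime factor: 2 = 2 (special); 53 ≡ 1 (mod 4), exponent 1; 61 ≡ 1 (mod 4), exponent 1.
All primes ≡ 3 (mod 4) appear to even exponent (or don't appear), so by the two-squares theorem n IS expressible as a sum of two squares.
Step 3: Build a representation. Group n = k² · m with k = 4 and m = 53 · 61 = 3233 (a product of primes ≡ 1 (mod 4)); a representation of m scales to one of n via (k·x)² + (k·y)² = k²(x² + y²). Each prime p ≡ 1 (mod 4) is itself a sum of two squares; find a² by testing p − a² for a perfect square:
  53: 53 − 1² = 52, 53 − 2² = 49 = 7² ⇒ 53 = 2² + 7².
  61: 61 − 1² = 60, 61 − 2² = 57, 61 − 3² = 52, 61 − 4² = 45, 61 − 5² = 36 = 6² ⇒ 61 = 5² + 6².
  Combine using the Brahmagupta–Fibonacci identity (a² + b²)(c² + d²) = (ac − bd)² + (ad + bc)² = (ac + bd)² + (ad − bc)²:
  53 · 61 = 3233: from (2² + 7²)(5² + 6²), take (2·5 − 7·6, 2·6 + 7·5) = (10 − 42, 12 + 35) = (-32, 47); dropping signs (only squares matter) gives (32, 47); check 32² + 47² = 1024 + 2209 = 3233 ✓.
  Scale by k = 4: (4·32, 4·47) = (128, 188).
Step 4: Order so x ≤ y and verify: 128² + 188² = 16384 + 35344 = 51728 = n. ✓

n = 51728 = 128² + 188² (one valid representation with x ≤ y).


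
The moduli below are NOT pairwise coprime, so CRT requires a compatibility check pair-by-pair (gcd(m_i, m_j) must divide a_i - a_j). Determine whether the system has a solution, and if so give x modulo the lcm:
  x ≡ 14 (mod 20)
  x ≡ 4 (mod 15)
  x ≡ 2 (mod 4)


Moduli 20, 15, 4 are not pairwise coprime, so CRT works modulo lcm(m_i) when all pairwise compatibility conditions hold.
Pairwise compatibility: gcd(m_i, m_j) must divide a_i - a_j for every pair.
Merge one congruence at a time:
  Start: x ≡ 14 (mod 20).
  Combine with x ≡ 4 (mod 15): gcd(20, 15) = 5; 4 - 14 = -10, which IS divisible by 5, so compatible.
    Write x = 14 + 20·t and substitute into x ≡ 4 (mod 15): 20·t ≡ 4 − 14 = -10 (mod 15).
    Divide the congruence (and modulus) by g = 5: 4·t ≡ -2 (mod 3).
    Reduce coefficients mod 3: 1·t ≡ 1 (mod 3).
    So t ≡ 1 (mod 3).
    Then x = 14 + 20·1 = 34, valid modulo lcm(20, 15) = 60: x ≡ 34 (mod 60).
  Combine with x ≡ 2 (mod 4): gcd(60, 4) = 4; 2 - 34 = -32, which IS divisible by 4, so compatible.
    Write x = 34 + 60·t and substitute into x ≡ 2 (mod 4): 60·t ≡ 2 − 34 = -32 (mod 4).
    Divide the congruence (and modulus) by g = 4: 15·t ≡ -8 (mod 1).
    Modulo 1 every t works; take t = 0.
    Then x = 34 + 60·0 = 34, valid modulo lcm(60, 4) = 60: x ≡ 34 (mod 60).
Verify: 34 mod 20 = 14, 34 mod 15 = 4, 34 mod 4 = 2.

x ≡ 34 (mod 60).


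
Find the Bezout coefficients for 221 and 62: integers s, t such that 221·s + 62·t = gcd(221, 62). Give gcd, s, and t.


Euclidean algorithm on (221, 62) — divide until remainder is 0:
  221 = 3 · 62 + 35
  62 = 1 · 35 + 27
  35 = 1 · 27 + 8
  27 = 3 · 8 + 3
  8 = 2 · 3 + 2
  3 = 1 · 2 + 1
  2 = 2 · 1 + 0
gcd(221, 62) = 1.
Track Bezout coefficients alongside the remainders: start with r₀ = 221 = a·1 + b·0 (s = 1, t = 0) and r₁ = 62 = a·0 + b·1 (s = 0, t = 1); each new remainder r_{k+1} = r_{k-1} − q_k·r_k inherits s_{k+1} = s_{k-1} − q_k·s_k, t_{k+1} = t_{k-1} − q_k·t_k, so r_k = a·s_k + b·t_k at every step:
  q = 3: r = 35, s = 1 − 3·0 = 1, t = 0 − 3·1 = -3  (check: 221·1 + 62·(-3) = 35)
  q = 1: r = 27, s = 0 − 1·1 = -1, t = 1 − 1·(-3) = 4  (check: 221·(-1) + 62·4 = 27)
  q = 1: r = 8, s = 1 − 1·(-1) = 2, t = -3 − 1·4 = -7  (check: 221·2 + 62·(-7) = 8)
  q = 3: r = 3, s = -1 − 3·2 = -7, t = 4 − 3·(-7) = 25  (check: 221·(-7) + 62·25 = 3)
  q = 2: r = 2, s = 2 − 2·(-7) = 16, t = -7 − 2·25 = -57  (check: 221·16 + 62·(-57) = 2)
  q = 1: r = 1, s = -7 − 1·16 = -23, t = 25 − 1·(-57) = 82  (check: 221·(-23) + 62·82 = 1)
The row with r = 1 (the gcd) gives the Bezout coefficients s = -23, t = 82.
Result: 221 · (-23) + 62 · (82) = 1.

gcd(221, 62) = 1; s = -23, t = 82 (check: 221·(-23) + 62·82 = 1).


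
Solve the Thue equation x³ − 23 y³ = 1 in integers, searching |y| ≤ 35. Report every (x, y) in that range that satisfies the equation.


The equation is x³ - 23y³ = 1. For fixed y, x³ = 23·y³ + 1, so a solution requires the RHS to be a perfect cube.
Strategy: iterate y from -35 to 35, compute RHS = 23·y³ + 1, and check whether it is a (positive or negative) perfect cube.
Check small values of y:
  y = 0: RHS = 1 = (1)³ ⇒ x = 1 works.
  y = 1: RHS = 24 is not a perfect cube.
  y = -1: RHS = -22 is not a perfect cube.
  y = 2: RHS = 185 is not a perfect cube.
  y = -2: RHS = -183 is not a perfect cube.
  y = 3: RHS = 622 is not a perfect cube.
  y = -3: RHS = -620 is not a perfect cube.
Continuing the search up to |y| = 35 finds no further solutions beyond those listed.
Collected solutions: (1, 0).

Solutions (with |y| ≤ 35): (1, 0).


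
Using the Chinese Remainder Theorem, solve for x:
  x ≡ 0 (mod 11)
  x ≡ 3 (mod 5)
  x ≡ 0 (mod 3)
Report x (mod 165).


Moduli 11, 5, 3 are pairwise coprime; by CRT there is a unique solution modulo M = 11 · 5 · 3 = 165.
Solve pairwise, accumulating the modulus:
  Start with x ≡ 0 (mod 11).
  Combine with x ≡ 3 (mod 5): since gcd(11, 5) = 1, we get a unique residue mod 55.
    Write x = 0 + 11·t and substitute into x ≡ 3 (mod 5): 11·t ≡ 3 − 0 = 3 (mod 5).
    Reduce coefficients mod 5: 1·t ≡ 3 (mod 5).
    So t ≡ 3 (mod 5).
    Then x = 0 + 11·3 = 33, valid modulo lcm(11, 5) = 55: x ≡ 33 (mod 55).
  Combine with x ≡ 0 (mod 3): since gcd(55, 3) = 1, we get a unique residue mod 165.
    Write x = 33 + 55·t and substitute into x ≡ 0 (mod 3): 55·t ≡ 0 − 33 = -33 (mod 3).
    Reduce coefficients mod 3: 1·t ≡ 0 (mod 3).
    So t ≡ 0 (mod 3).
    Then x = 33 + 55·0 = 33, valid modulo lcm(55, 3) = 165: x ≡ 33 (mod 165).
Verify: 33 mod 11 = 0 ✓, 33 mod 5 = 3 ✓, 33 mod 3 = 0 ✓.

x ≡ 33 (mod 165).


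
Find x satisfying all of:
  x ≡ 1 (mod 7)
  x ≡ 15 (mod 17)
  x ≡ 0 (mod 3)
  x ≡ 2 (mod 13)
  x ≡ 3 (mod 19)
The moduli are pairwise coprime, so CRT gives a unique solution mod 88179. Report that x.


Product of moduli M = 7 · 17 · 3 · 13 · 19 = 88179.
Merge one congruence at a time:
  Start: x ≡ 1 (mod 7).
  Combine with x ≡ 15 (mod 17); new modulus lcm = 119.
    Write x = 1 + 7·t and substitute into x ≡ 15 (mod 17): 7·t ≡ 15 − 1 = 14 (mod 17).
    The inverse of 7 mod 17 is 5 (since 7·5 = 35 = 2·17 + 1), so t ≡ 5·14 = 70 ≡ 2 (mod 17).
    Then x = 1 + 7·2 = 15, valid modulo lcm(7, 17) = 119: x ≡ 15 (mod 119).
  Combine with x ≡ 0 (mod 3); new modulus lcm = 357.
    Write x = 15 + 119·t and substitute into x ≡ 0 (mod 3): 119·t ≡ 0 − 15 = -15 (mod 3).
    Reduce coefficients mod 3: 2·t ≡ 0 (mod 3).
    The inverse of 2 mod 3 is 2 (since 2·2 = 4 = 1·3 + 1), so t ≡ 2·0 = 0 ≡ 0 (mod 3).
    Then x = 15 + 119·0 = 15, valid modulo lcm(119, 3) = 357: x ≡ 15 (mod 357).
  Combine with x ≡ 2 (mod 13); new modulus lcm = 4641.
    Write x = 15 + 357·t and substitute into x ≡ 2 (mod 13): 357·t ≡ 2 − 15 = -13 (mod 13).
    Reduce coefficients mod 13: 6·t ≡ 0 (mod 13).
    The inverse of 6 mod 13 is 11 (since 6·11 = 66 = 5·13 + 1), so t ≡ 11·0 = 0 ≡ 0 (mod 13).
    Then x = 15 + 357·0 = 15, valid modulo lcm(357, 13) = 4641: x ≡ 15 (mod 4641).
  Combine with x ≡ 3 (mod 19); new modulus lcm = 88179.
    Write x = 15 + 4641·t and substitute into x ≡ 3 (mod 19): 4641·t ≡ 3 − 15 = -12 (mod 19).
    Reduce coefficients mod 19: 5·t ≡ 7 (mod 19).
    The inverse of 5 mod 19 is 4 (since 5·4 = 20 = 1·19 + 1), so t ≡ 4·7 = 28 ≡ 9 (mod 19).
    Then x = 15 + 4641·9 = 41784, valid modulo lcm(4641, 19) = 88179: x ≡ 41784 (mod 88179).
Verify against each original: 41784 mod 7 = 1, 41784 mod 17 = 15, 41784 mod 3 = 0, 41784 mod 13 = 2, 41784 mod 19 = 3.

x ≡ 41784 (mod 88179).


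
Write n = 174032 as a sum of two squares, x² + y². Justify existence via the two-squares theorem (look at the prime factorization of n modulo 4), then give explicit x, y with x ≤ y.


Step 1: Factor n = 174032 = 2^4 · 73 · 149.
Step 2: Check the mod-4 condition on each prime factor: 2 = 2 (special); 73 ≡ 1 (mod 4), exponent 1; 149 ≡ 1 (mod 4), exponent 1.
All primes ≡ 3 (mod 4) appear to even exponent (or don't appear), so by the two-squares theorem n IS expressible as a sum of two squares.
Step 3: Build a representation. Group n = k² · m with k = 4 and m = 73 · 149 = 10877 (a product of primes ≡ 1 (mod 4)); a representation of m scales to one of n via (k·x)² + (k·y)² = k²(x² + y²). Each prime p ≡ 1 (mod 4) is itself a sum of two squares; find a² by testing p − a² for a perfect square:
  73: 73 − 1² = 72, 73 − 2² = 69, 73 − 3² = 64 = 8² ⇒ 73 = 3² + 8².
  149: 149 − 1² = 148, 149 − 2² = 145, 149 − 3² = 140, 149 − 4² = 133, 149 − 5² = 124, 149 − 6² = 113, 149 − 7² = 100 = 10² ⇒ 149 = 7² + 10².
  Combine using the Brahmagupta–Fibonacci identity (a² + b²)(c² + d²) = (ac − bd)² + (ad + bc)² = (ac + bd)² + (ad − bc)²:
  73 · 149 = 10877: from (3² + 8²)(7² + 10²), take (3·7 − 8·10, 3·10 + 8·7) = (21 − 80, 30 + 56) = (-59, 86); dropping signs (only squares matter) gives (59, 86); check 59² + 86² = 3481 + 7396 = 10877 ✓.
  Scale by k = 4: (4·59, 4·86) = (236, 344).
Step 4: Order so x ≤ y and verify: 236² + 344² = 55696 + 118336 = 174032 = n. ✓

n = 174032 = 236² + 344² (one valid representation with x ≤ y).


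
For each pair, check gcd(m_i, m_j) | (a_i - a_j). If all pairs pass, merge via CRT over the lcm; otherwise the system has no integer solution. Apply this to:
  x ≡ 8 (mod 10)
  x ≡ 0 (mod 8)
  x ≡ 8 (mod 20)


Moduli 10, 8, 20 are not pairwise coprime, so CRT works modulo lcm(m_i) when all pairwise compatibility conditions hold.
Pairwise compatibility: gcd(m_i, m_j) must divide a_i - a_j for every pair.
Merge one congruence at a time:
  Start: x ≡ 8 (mod 10).
  Combine with x ≡ 0 (mod 8): gcd(10, 8) = 2; 0 - 8 = -8, which IS divisible by 2, so compatible.
    Write x = 8 + 10·t and substitute into x ≡ 0 (mod 8): 10·t ≡ 0 − 8 = -8 (mod 8).
    Divide the congruence (and modulus) by g = 2: 5·t ≡ -4 (mod 4).
    Reduce coefficients mod 4: 1·t ≡ 0 (mod 4).
    So t ≡ 0 (mod 4).
    Then x = 8 + 10·0 = 8, valid modulo lcm(10, 8) = 40: x ≡ 8 (mod 40).
  Combine with x ≡ 8 (mod 20): gcd(40, 20) = 20; 8 - 8 = 0, which IS divisible by 20, so compatible.
    Write x = 8 + 40·t and substitute into x ≡ 8 (mod 20): 40·t ≡ 8 − 8 = 0 (mod 20).
    Divide the congruence (and modulus) by g = 20: 2·t ≡ 0 (mod 1).
    Modulo 1 every t works; take t = 0.
    Then x = 8 + 40·0 = 8, valid modulo lcm(40, 20) = 40: x ≡ 8 (mod 40).
Verify: 8 mod 10 = 8, 8 mod 8 = 0, 8 mod 20 = 8.

x ≡ 8 (mod 40).


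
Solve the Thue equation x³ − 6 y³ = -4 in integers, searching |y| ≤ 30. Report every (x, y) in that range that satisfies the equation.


The equation is x³ - 6y³ = -4. For fixed y, x³ = 6·y³ − 4, so a solution requires the RHS to be a perfect cube.
Strategy: iterate y from -30 to 30, compute RHS = 6·y³ − 4, and check whether it is a (positive or negative) perfect cube.
Check small values of y:
  y = 0: RHS = -4 is not a perfect cube.
  y = 1: RHS = 2 is not a perfect cube.
  y = -1: RHS = -10 is not a perfect cube.
  y = 2: RHS = 44 is not a perfect cube.
  y = -2: RHS = -52 is not a perfect cube.
  y = 3: RHS = 158 is not a perfect cube.
  y = -3: RHS = -166 is not a perfect cube.
Continuing the search up to |y| = 30 finds no solutions either.
No (x, y) in the scanned range satisfies the equation.

No integer solutions with |y| ≤ 30.


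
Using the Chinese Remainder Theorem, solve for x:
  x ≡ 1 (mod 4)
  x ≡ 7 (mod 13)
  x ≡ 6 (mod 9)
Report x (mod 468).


Moduli 4, 13, 9 are pairwise coprime; by CRT there is a unique solution modulo M = 4 · 13 · 9 = 468.
Solve pairwise, accumulating the modulus:
  Start with x ≡ 1 (mod 4).
  Combine with x ≡ 7 (mod 13): since gcd(4, 13) = 1, we get a unique residue mod 52.
    Write x = 1 + 4·t and substitute into x ≡ 7 (mod 13): 4·t ≡ 7 − 1 = 6 (mod 13).
    The inverse of 4 mod 13 is 10 (since 4·10 = 40 = 3·13 + 1), so t ≡ 10·6 = 60 ≡ 8 (mod 13).
    Then x = 1 + 4·8 = 33, valid modulo lcm(4, 13) = 52: x ≡ 33 (mod 52).
  Combine with x ≡ 6 (mod 9): since gcd(52, 9) = 1, we get a unique residue mod 468.
    Write x = 33 + 52·t and substitute into x ≡ 6 (mod 9): 52·t ≡ 6 − 33 = -27 (mod 9).
    Reduce coefficients mod 9: 7·t ≡ 0 (mod 9).
    The inverse of 7 mod 9 is 4 (since 7·4 = 28 = 3·9 + 1), so t ≡ 4·0 = 0 ≡ 0 (mod 9).
    Then x = 33 + 52·0 = 33, valid modulo lcm(52, 9) = 468: x ≡ 33 (mod 468).
Verify: 33 mod 4 = 1 ✓, 33 mod 13 = 7 ✓, 33 mod 9 = 6 ✓.

x ≡ 33 (mod 468).


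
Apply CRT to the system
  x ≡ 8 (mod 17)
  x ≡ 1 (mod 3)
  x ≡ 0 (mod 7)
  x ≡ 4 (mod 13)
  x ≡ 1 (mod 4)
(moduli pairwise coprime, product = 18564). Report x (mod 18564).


Product of moduli M = 17 · 3 · 7 · 13 · 4 = 18564.
Merge one congruence at a time:
  Start: x ≡ 8 (mod 17).
  Combine with x ≡ 1 (mod 3); new modulus lcm = 51.
    Write x = 8 + 17·t and substitute into x ≡ 1 (mod 3): 17·t ≡ 1 − 8 = -7 (mod 3).
    Reduce coefficients mod 3: 2·t ≡ 2 (mod 3).
    The inverse of 2 mod 3 is 2 (since 2·2 = 4 = 1·3 + 1), so t ≡ 2·2 = 4 ≡ 1 (mod 3).
    Then x = 8 + 17·1 = 25, valid modulo lcm(17, 3) = 51: x ≡ 25 (mod 51).
  Combine with x ≡ 0 (mod 7); new modulus lcm = 357.
    Write x = 25 + 51·t and substitute into x ≡ 0 (mod 7): 51·t ≡ 0 − 25 = -25 (mod 7).
    Reduce coefficients mod 7: 2·t ≡ 3 (mod 7).
    The inverse of 2 mod 7 is 4 (since 2·4 = 8 = 1·7 + 1), so t ≡ 4·3 = 12 ≡ 5 (mod 7).
    Then x = 25 + 51·5 = 280, valid modulo lcm(51, 7) = 357: x ≡ 280 (mod 357).
  Combine with x ≡ 4 (mod 13); new modulus lcm = 4641.
    Write x = 280 + 357·t and substitute into x ≡ 4 (mod 13): 357·t ≡ 4 − 280 = -276 (mod 13).
    Reduce coefficients mod 13: 6·t ≡ 10 (mod 13).
    The inverse of 6 mod 13 is 11 (since 6·11 = 66 = 5·13 + 1), so t ≡ 11·10 = 110 ≡ 6 (mod 13).
    Then x = 280 + 357·6 = 2422, valid modulo lcm(357, 13) = 4641: x ≡ 2422 (mod 4641).
  Combine with x ≡ 1 (mod 4); new modulus lcm = 18564.
    Write x = 2422 + 4641·t and substitute into x ≡ 1 (mod 4): 4641·t ≡ 1 − 2422 = -2421 (mod 4).
    Reduce coefficients mod 4: 1·t ≡ 3 (mod 4).
    So t ≡ 3 (mod 4).
    Then x = 2422 + 4641·3 = 16345, valid modulo lcm(4641, 4) = 18564: x ≡ 16345 (mod 18564).
Verify against each original: 16345 mod 17 = 8, 16345 mod 3 = 1, 16345 mod 7 = 0, 16345 mod 13 = 4, 16345 mod 4 = 1.

x ≡ 16345 (mod 18564).


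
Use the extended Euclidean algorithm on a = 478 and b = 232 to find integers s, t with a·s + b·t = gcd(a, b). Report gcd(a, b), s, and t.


Euclidean algorithm on (478, 232) — divide until remainder is 0:
  478 = 2 · 232 + 14
  232 = 16 · 14 + 8
  14 = 1 · 8 + 6
  8 = 1 · 6 + 2
  6 = 3 · 2 + 0
gcd(478, 232) = 2.
Track Bezout coefficients alongside the remainders: start with r₀ = 478 = a·1 + b·0 (s = 1, t = 0) and r₁ = 232 = a·0 + b·1 (s = 0, t = 1); each new remainder r_{k+1} = r_{k-1} − q_k·r_k inherits s_{k+1} = s_{k-1} − q_k·s_k, t_{k+1} = t_{k-1} − q_k·t_k, so r_k = a·s_k + b·t_k at every step:
  q = 2: r = 14, s = 1 − 2·0 = 1, t = 0 − 2·1 = -2  (check: 478·1 + 232·(-2) = 14)
  q = 16: r = 8, s = 0 − 16·1 = -16, t = 1 − 16·(-2) = 33  (check: 478·(-16) + 232·33 = 8)
  q = 1: r = 6, s = 1 − 1·(-16) = 17, t = -2 − 1·33 = -35  (check: 478·17 + 232·(-35) = 6)
  q = 1: r = 2, s = -16 − 1·17 = -33, t = 33 − 1·(-35) = 68  (check: 478·(-33) + 232·68 = 2)
The row with r = 2 (the gcd) gives the Bezout coefficients s = -33, t = 68.
Result: 478 · (-33) + 232 · (68) = 2.

gcd(478, 232) = 2; s = -33, t = 68 (check: 478·(-33) + 232·68 = 2).


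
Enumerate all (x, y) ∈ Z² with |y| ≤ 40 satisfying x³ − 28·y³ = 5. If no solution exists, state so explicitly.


The equation is x³ - 28y³ = 5. For fixed y, x³ = 28·y³ + 5, so a solution requires the RHS to be a perfect cube.
Strategy: iterate y from -40 to 40, compute RHS = 28·y³ + 5, and check whether it is a (positive or negative) perfect cube.
Check small values of y:
  y = 0: RHS = 5 is not a perfect cube.
  y = 1: RHS = 33 is not a perfect cube.
  y = -1: RHS = -23 is not a perfect cube.
  y = 2: RHS = 229 is not a perfect cube.
  y = -2: RHS = -219 is not a perfect cube.
  y = 3: RHS = 761 is not a perfect cube.
  y = -3: RHS = -751 is not a perfect cube.
Continuing the search up to |y| = 40 finds no solutions either.
No (x, y) in the scanned range satisfies the equation.

No integer solutions with |y| ≤ 40.


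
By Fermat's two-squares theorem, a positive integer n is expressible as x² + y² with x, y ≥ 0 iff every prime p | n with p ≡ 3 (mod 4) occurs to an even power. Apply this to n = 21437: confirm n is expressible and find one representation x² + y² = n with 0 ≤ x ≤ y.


Step 1: Factor n = 21437 = 13 · 17 · 97.
Step 2: Check the mod-4 condition on each prime factor: 13 ≡ 1 (mod 4), exponent 1; 17 ≡ 1 (mod 4), exponent 1; 97 ≡ 1 (mod 4), exponent 1.
All primes ≡ 3 (mod 4) appear to even exponent (or don't appear), so by the two-squares theorem n IS expressible as a sum of two squares.
Step 3: Build a representation. Here n = 13 · 17 · 97 is a product of primes ≡ 1 (mod 4). Each prime p ≡ 1 (mod 4) is itself a sum of two squares; find a² by testing p − a² for a perfect square:
  13: 13 − 1² = 12, 13 − 2² = 9 = 3² ⇒ 13 = 2² + 3².
  17: 17 − 1² = 16 = 4² ⇒ 17 = 1² + 4².
  97: 97 − 1² = 96, 97 − 2² = 93, 97 − 3² = 88, 97 − 4² = 81 = 9² ⇒ 97 = 4² + 9².
  Combine using the Brahmagupta–Fibonacci identity (a² + b²)(c² + d²) = (ac − bd)² + (ad + bc)² = (ac + bd)² + (ad − bc)²:
  13 · 17 = 221: from (2² + 3²)(1² + 4²), take (2·1 − 3·4, 2·4 + 3·1) = (2 − 12, 8 + 3) = (-10, 11); dropping signs (only squares matter) gives (10, 11); check 10² + 11² = 100 + 121 = 221 ✓.
  221 · 97 = 21437: from (10² + 11²)(4² + 9²), take (10·4 − 11·9, 10·9 + 11·4) = (40 − 99, 90 + 44) = (-59, 134); dropping signs (only squares matter) gives (59, 134); check 59² + 134² = 3481 + 17956 = 21437 ✓.
Step 4: Order so x ≤ y and verify: 59² + 134² = 3481 + 17956 = 21437 = n. ✓

n = 21437 = 59² + 134² (one valid representation with x ≤ y).


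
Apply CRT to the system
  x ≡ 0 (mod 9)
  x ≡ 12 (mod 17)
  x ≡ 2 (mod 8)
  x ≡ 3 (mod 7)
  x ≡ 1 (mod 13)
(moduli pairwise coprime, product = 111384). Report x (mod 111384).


Product of moduli M = 9 · 17 · 8 · 7 · 13 = 111384.
Merge one congruence at a time:
  Start: x ≡ 0 (mod 9).
  Combine with x ≡ 12 (mod 17); new modulus lcm = 153.
    Write x = 0 + 9·t and substitute into x ≡ 12 (mod 17): 9·t ≡ 12 − 0 = 12 (mod 17).
    The inverse of 9 mod 17 is 2 (since 9·2 = 18 = 1·17 + 1), so t ≡ 2·12 = 24 ≡ 7 (mod 17).
    Then x = 0 + 9·7 = 63, valid modulo lcm(9, 17) = 153: x ≡ 63 (mod 153).
  Combine with x ≡ 2 (mod 8); new modulus lcm = 1224.
    Write x = 63 + 153·t and substitute into x ≡ 2 (mod 8): 153·t ≡ 2 − 63 = -61 (mod 8).
    Reduce coefficients mod 8: 1·t ≡ 3 (mod 8).
    So t ≡ 3 (mod 8).
    Then x = 63 + 153·3 = 522, valid modulo lcm(153, 8) = 1224: x ≡ 522 (mod 1224).
  Combine with x ≡ 3 (mod 7); new modulus lcm = 8568.
    Write x = 522 + 1224·t and substitute into x ≡ 3 (mod 7): 1224·t ≡ 3 − 522 = -519 (mod 7).
    Reduce coefficients mod 7: 6·t ≡ 6 (mod 7).
    The inverse of 6 mod 7 is 6 (since 6·6 = 36 = 5·7 + 1), so t ≡ 6·6 = 36 ≡ 1 (mod 7).
    Then x = 522 + 1224·1 = 1746, valid modulo lcm(1224, 7) = 8568: x ≡ 1746 (mod 8568).
  Combine with x ≡ 1 (mod 13); new modulus lcm = 111384.
    Write x = 1746 + 8568·t and substitute into x ≡ 1 (mod 13): 8568·t ≡ 1 − 1746 = -1745 (mod 13).
    Reduce coefficients mod 13: 1·t ≡ 10 (mod 13).
    So t ≡ 10 (mod 13).
    Then x = 1746 + 8568·10 = 87426, valid modulo lcm(8568, 13) = 111384: x ≡ 87426 (mod 111384).
Verify against each original: 87426 mod 9 = 0, 87426 mod 17 = 12, 87426 mod 8 = 2, 87426 mod 7 = 3, 87426 mod 13 = 1.

x ≡ 87426 (mod 111384).


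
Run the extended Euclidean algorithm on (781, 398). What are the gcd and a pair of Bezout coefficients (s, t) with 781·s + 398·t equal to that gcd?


Euclidean algorithm on (781, 398) — divide until remainder is 0:
  781 = 1 · 398 + 383
  398 = 1 · 383 + 15
  383 = 25 · 15 + 8
  15 = 1 · 8 + 7
  8 = 1 · 7 + 1
  7 = 7 · 1 + 0
gcd(781, 398) = 1.
Track Bezout coefficients alongside the remainders: start with r₀ = 781 = a·1 + b·0 (s = 1, t = 0) and r₁ = 398 = a·0 + b·1 (s = 0, t = 1); each new remainder r_{k+1} = r_{k-1} − q_k·r_k inherits s_{k+1} = s_{k-1} − q_k·s_k, t_{k+1} = t_{k-1} − q_k·t_k, so r_k = a·s_k + b·t_k at every step:
  q = 1: r = 383, s = 1 − 1·0 = 1, t = 0 − 1·1 = -1  (check: 781·1 + 398·(-1) = 383)
  q = 1: r = 15, s = 0 − 1·1 = -1, t = 1 − 1·(-1) = 2  (check: 781·(-1) + 398·2 = 15)
  q = 25: r = 8, s = 1 − 25·(-1) = 26, t = -1 − 25·2 = -51  (check: 781·26 + 398·(-51) = 8)
  q = 1: r = 7, s = -1 − 1·26 = -27, t = 2 − 1·(-51) = 53  (check: 781·(-27) + 398·53 = 7)
  q = 1: r = 1, s = 26 − 1·(-27) = 53, t = -51 − 1·53 = -104  (check: 781·53 + 398·(-104) = 1)
The row with r = 1 (the gcd) gives the Bezout coefficients s = 53, t = -104.
Result: 781 · (53) + 398 · (-104) = 1.

gcd(781, 398) = 1; s = 53, t = -104 (check: 781·53 + 398·(-104) = 1).


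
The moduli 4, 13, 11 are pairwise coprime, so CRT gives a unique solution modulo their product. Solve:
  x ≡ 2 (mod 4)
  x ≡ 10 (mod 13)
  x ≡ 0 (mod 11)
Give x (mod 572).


Moduli 4, 13, 11 are pairwise coprime; by CRT there is a unique solution modulo M = 4 · 13 · 11 = 572.
Solve pairwise, accumulating the modulus:
  Start with x ≡ 2 (mod 4).
  Combine with x ≡ 10 (mod 13): since gcd(4, 13) = 1, we get a unique residue mod 52.
    Write x = 2 + 4·t and substitute into x ≡ 10 (mod 13): 4·t ≡ 10 − 2 = 8 (mod 13).
    The inverse of 4 mod 13 is 10 (since 4·10 = 40 = 3·13 + 1), so t ≡ 10·8 = 80 ≡ 2 (mod 13).
    Then x = 2 + 4·2 = 10, valid modulo lcm(4, 13) = 52: x ≡ 10 (mod 52).
  Combine with x ≡ 0 (mod 11): since gcd(52, 11) = 1, we get a unique residue mod 572.
    Write x = 10 + 52·t and substitute into x ≡ 0 (mod 11): 52·t ≡ 0 − 10 = -10 (mod 11).
    Reduce coefficients mod 11: 8·t ≡ 1 (mod 11).
    The inverse of 8 mod 11 is 7 (since 8·7 = 56 = 5·11 + 1), so t ≡ 7·1 = 7 ≡ 7 (mod 11).
    Then x = 10 + 52·7 = 374, valid modulo lcm(52, 11) = 572: x ≡ 374 (mod 572).
Verify: 374 mod 4 = 2 ✓, 374 mod 13 = 10 ✓, 374 mod 11 = 0 ✓.

x ≡ 374 (mod 572).


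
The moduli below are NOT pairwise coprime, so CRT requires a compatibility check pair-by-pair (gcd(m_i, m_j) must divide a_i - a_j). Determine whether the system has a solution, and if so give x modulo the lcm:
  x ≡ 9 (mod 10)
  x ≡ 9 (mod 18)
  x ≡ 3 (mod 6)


Moduli 10, 18, 6 are not pairwise coprime, so CRT works modulo lcm(m_i) when all pairwise compatibility conditions hold.
Pairwise compatibility: gcd(m_i, m_j) must divide a_i - a_j for every pair.
Merge one congruence at a time:
  Start: x ≡ 9 (mod 10).
  Combine with x ≡ 9 (mod 18): gcd(10, 18) = 2; 9 - 9 = 0, which IS divisible by 2, so compatible.
    Write x = 9 + 10·t and substitute into x ≡ 9 (mod 18): 10·t ≡ 9 − 9 = 0 (mod 18).
    Divide the congruence (and modulus) by g = 2: 5·t ≡ 0 (mod 9).
    The inverse of 5 mod 9 is 2 (since 5·2 = 10 = 1·9 + 1), so t ≡ 2·0 = 0 ≡ 0 (mod 9).
    Then x = 9 + 10·0 = 9, valid modulo lcm(10, 18) = 90: x ≡ 9 (mod 90).
  Combine with x ≡ 3 (mod 6): gcd(90, 6) = 6; 3 - 9 = -6, which IS divisible by 6, so compatible.
    Write x = 9 + 90·t and substitute into x ≡ 3 (mod 6): 90·t ≡ 3 − 9 = -6 (mod 6).
    Divide the congruence (and modulus) by g = 6: 15·t ≡ -1 (mod 1).
    Modulo 1 every t works; take t = 0.
    Then x = 9 + 90·0 = 9, valid modulo lcm(90, 6) = 90: x ≡ 9 (mod 90).
Verify: 9 mod 10 = 9, 9 mod 18 = 9, 9 mod 6 = 3.

x ≡ 9 (mod 90).


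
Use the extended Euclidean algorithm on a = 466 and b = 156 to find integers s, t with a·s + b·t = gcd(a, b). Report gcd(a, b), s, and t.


Euclidean algorithm on (466, 156) — divide until remainder is 0:
  466 = 2 · 156 + 154
  156 = 1 · 154 + 2
  154 = 77 · 2 + 0
gcd(466, 156) = 2.
Track Bezout coefficients alongside the remainders: start with r₀ = 466 = a·1 + b·0 (s = 1, t = 0) and r₁ = 156 = a·0 + b·1 (s = 0, t = 1); each new remainder r_{k+1} = r_{k-1} − q_k·r_k inherits s_{k+1} = s_{k-1} − q_k·s_k, t_{k+1} = t_{k-1} − q_k·t_k, so r_k = a·s_k + b·t_k at every step:
  q = 2: r = 154, s = 1 − 2·0 = 1, t = 0 − 2·1 = -2  (check: 466·1 + 156·(-2) = 154)
  q = 1: r = 2, s = 0 − 1·1 = -1, t = 1 − 1·(-2) = 3  (check: 466·(-1) + 156·3 = 2)
The row with r = 2 (the gcd) gives the Bezout coefficients s = -1, t = 3.
Result: 466 · (-1) + 156 · (3) = 2.

gcd(466, 156) = 2; s = -1, t = 3 (check: 466·(-1) + 156·3 = 2).


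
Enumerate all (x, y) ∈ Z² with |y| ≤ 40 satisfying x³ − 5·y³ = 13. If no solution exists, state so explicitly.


The equation is x³ - 5y³ = 13. For fixed y, x³ = 5·y³ + 13, so a solution requires the RHS to be a perfect cube.
Strategy: iterate y from -40 to 40, compute RHS = 5·y³ + 13, and check whether it is a (positive or negative) perfect cube.
Check small values of y:
  y = 0: RHS = 13 is not a perfect cube.
  y = 1: RHS = 18 is not a perfect cube.
  y = -1: RHS = 8 = (2)³ ⇒ x = 2 works.
  y = 2: RHS = 53 is not a perfect cube.
  y = -2: RHS = -27 = (-3)³ ⇒ x = -3 works.
  y = 3: RHS = 148 is not a perfect cube.
  y = -3: RHS = -122 is not a perfect cube.
Continuing, at y = 7: RHS = 1728 = (12)³ ⇒ x = 12 works.
Searching the remaining y in |y| ≤ 40 finds no further solutions.
Collected solutions: (2, -1), (-3, -2), (12, 7).

Solutions (with |y| ≤ 40): (2, -1), (-3, -2), (12, 7).


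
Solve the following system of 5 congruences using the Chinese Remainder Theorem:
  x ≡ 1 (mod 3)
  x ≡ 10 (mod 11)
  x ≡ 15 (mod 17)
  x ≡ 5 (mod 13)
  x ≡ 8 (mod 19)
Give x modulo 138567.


Product of moduli M = 3 · 11 · 17 · 13 · 19 = 138567.
Merge one congruence at a time:
  Start: x ≡ 1 (mod 3).
  Combine with x ≡ 10 (mod 11); new modulus lcm = 33.
    Write x = 1 + 3·t and substitute into x ≡ 10 (mod 11): 3·t ≡ 10 − 1 = 9 (mod 11).
    The inverse of 3 mod 11 is 4 (since 3·4 = 12 = 1·11 + 1), so t ≡ 4·9 = 36 ≡ 3 (mod 11).
    Then x = 1 + 3·3 = 10, valid modulo lcm(3, 11) = 33: x ≡ 10 (mod 33).
  Combine with x ≡ 15 (mod 17); new modulus lcm = 561.
    Write x = 10 + 33·t and substitute into x ≡ 15 (mod 17): 33·t ≡ 15 − 10 = 5 (mod 17).
    Reduce coefficients mod 17: 16·t ≡ 5 (mod 17).
    The inverse of 16 mod 17 is 16 (since 16·16 = 256 = 15·17 + 1), so t ≡ 16·5 = 80 ≡ 12 (mod 17).
    Then x = 10 + 33·12 = 406, valid modulo lcm(33, 17) = 561: x ≡ 406 (mod 561).
  Combine with x ≡ 5 (mod 13); new modulus lcm = 7293.
    Write x = 406 + 561·t and substitute into x ≡ 5 (mod 13): 561·t ≡ 5 − 406 = -401 (mod 13).
    Reduce coefficients mod 13: 2·t ≡ 2 (mod 13).
    The inverse of 2 mod 13 is 7 (since 2·7 = 14 = 1·13 + 1), so t ≡ 7·2 = 14 ≡ 1 (mod 13).
    Then x = 406 + 561·1 = 967, valid modulo lcm(561, 13) = 7293: x ≡ 967 (mod 7293).
  Combine with x ≡ 8 (mod 19); new modulus lcm = 138567.
    Write x = 967 + 7293·t and substitute into x ≡ 8 (mod 19): 7293·t ≡ 8 − 967 = -959 (mod 19).
    Reduce coefficients mod 19: 16·t ≡ 10 (mod 19).
    The inverse of 16 mod 19 is 6 (since 16·6 = 96 = 5·19 + 1), so t ≡ 6·10 = 60 ≡ 3 (mod 19).
    Then x = 967 + 7293·3 = 22846, valid modulo lcm(7293, 19) = 138567: x ≡ 22846 (mod 138567).
Verify against each original: 22846 mod 3 = 1, 22846 mod 11 = 10, 22846 mod 17 = 15, 22846 mod 13 = 5, 22846 mod 19 = 8.

x ≡ 22846 (mod 138567).
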